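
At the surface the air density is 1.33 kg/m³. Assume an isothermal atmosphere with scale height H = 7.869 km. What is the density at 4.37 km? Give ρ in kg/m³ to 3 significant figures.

ρ ≈ 0.763 kg/m³

In an isothermal atmosphere, density decays like pressure: ρ = ρ₀ exp(−z/H).
z/H = 4370.0/7869.0 = 0.55534; exp(−0.55534) = 0.57388.
ρ = 1.33 × 0.57388 = 0.76326 kg/m³.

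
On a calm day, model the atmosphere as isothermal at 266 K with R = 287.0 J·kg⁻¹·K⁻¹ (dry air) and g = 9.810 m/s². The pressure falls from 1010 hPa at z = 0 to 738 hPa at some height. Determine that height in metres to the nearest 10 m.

z ≈ 2440 m

Scale height: H = RT/g = 287.0 × 266 / 9.810 = 7782.1 m.
Invert the barometric formula: z = H ln(P₀/P).
P₀/P = 1010/738 = 1.3686; ln(1.3686) = 0.31379.
z = 7782.1 × 0.31379 = 2441.9 m.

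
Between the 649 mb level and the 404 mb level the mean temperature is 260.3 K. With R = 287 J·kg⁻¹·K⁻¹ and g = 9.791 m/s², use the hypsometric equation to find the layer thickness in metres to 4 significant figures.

Hypsometric equation: Δz = (R T̄/g) ln(P₁/P₂).
R T̄/g = 287 × 260.3 / 9.791 = 7630.1 m.
ln(649/404) = ln(1.6064) = 0.47400.
Δz = 7630.1 × 0.47400 = 3616.7 m.

Δz ≈ 3617 m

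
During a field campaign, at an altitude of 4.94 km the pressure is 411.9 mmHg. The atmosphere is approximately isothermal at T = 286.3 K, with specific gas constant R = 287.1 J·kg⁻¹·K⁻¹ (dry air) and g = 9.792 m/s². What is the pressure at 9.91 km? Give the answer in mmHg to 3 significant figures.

P ≈ 228 mmHg

Scale height: H = RT/g = 287.1 × 286.3 / 9.792 = 8394.3 m.
Between two levels, P₂ = P₁ exp(−Δz/H) with Δz = z₂ − z₁.
Δz = 9910.0 − 4940.0 = 4970.0 m; Δz/H = 4970.0/8394.3 = 0.59207.
P₂ = 411.9 × exp(−0.59207) = 411.9 × 0.55318 = 227.85 mmHg.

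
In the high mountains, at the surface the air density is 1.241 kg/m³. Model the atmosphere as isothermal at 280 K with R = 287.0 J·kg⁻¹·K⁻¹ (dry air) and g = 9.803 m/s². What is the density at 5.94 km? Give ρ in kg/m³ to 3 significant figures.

ρ ≈ 0.601 kg/m³

Scale height: H = RT/g = 287.0 × 280 / 9.803 = 8197.5 m.
In an isothermal atmosphere, density decays like pressure: ρ = ρ₀ exp(−z/H).
z/H = 5940.0/8197.5 = 0.72461; exp(−0.72461) = 0.48451.
ρ = 1.241 × 0.48451 = 0.60128 kg/m³.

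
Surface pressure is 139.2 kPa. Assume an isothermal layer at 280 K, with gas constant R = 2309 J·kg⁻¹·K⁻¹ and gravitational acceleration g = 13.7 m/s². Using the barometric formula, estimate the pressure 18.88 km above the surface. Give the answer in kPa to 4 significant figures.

Scale height: H = RT/g = 2309 × 280 / 13.7 = 47191 m.
Barometric formula: P = P₀ exp(−z/H).
z/H = 18880/47191 = 0.40008; exp(−0.40008) = 0.67027.
P = 139.2 × 0.67027 = 93.302 kPa.

P ≈ 93.30 kPa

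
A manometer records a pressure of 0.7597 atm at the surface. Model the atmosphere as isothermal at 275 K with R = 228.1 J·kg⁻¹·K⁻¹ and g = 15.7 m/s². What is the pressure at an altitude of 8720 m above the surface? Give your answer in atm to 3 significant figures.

Scale height: H = RT/g = 228.1 × 275 / 15.7 = 3995.4 m.
Barometric formula: P = P₀ exp(−z/H).
z/H = 8720.0/3995.4 = 2.1825; exp(−2.1825) = 0.11276.
P = 0.7597 × 0.11276 = 0.085664 atm.

P ≈ 0.0857 atm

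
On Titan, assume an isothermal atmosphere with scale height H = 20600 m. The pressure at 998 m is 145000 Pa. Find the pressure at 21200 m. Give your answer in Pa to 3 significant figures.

Between two levels, P₂ = P₁ exp(−Δz/H) with Δz = z₂ − z₁.
Δz = 21200 − 998.00 = 20202 m; Δz/H = 20202/20600 = 0.98068.
P₂ = 145000 × exp(−0.98068) = 145000 × 0.37506 = 54384 Pa.

P ≈ 54400 Pa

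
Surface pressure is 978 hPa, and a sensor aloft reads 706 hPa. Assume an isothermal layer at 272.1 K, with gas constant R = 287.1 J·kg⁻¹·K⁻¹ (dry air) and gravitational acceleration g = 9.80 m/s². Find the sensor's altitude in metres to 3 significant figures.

Scale height: H = RT/g = 287.1 × 272.1 / 9.80 = 7971.4 m.
Invert the barometric formula: z = H ln(P₀/P).
P₀/P = 978/706 = 1.3853; ln(1.3853) = 0.32592.
z = 7971.4 × 0.32592 = 2598.0 m.

z ≈ 2600 m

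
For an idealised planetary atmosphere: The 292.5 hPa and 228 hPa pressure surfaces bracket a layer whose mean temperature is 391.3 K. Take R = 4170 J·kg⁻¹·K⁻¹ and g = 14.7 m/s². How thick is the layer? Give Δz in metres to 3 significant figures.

Hypsometric equation: Δz = (R T̄/g) ln(P₁/P₂).
R T̄/g = 4170 × 391.3 / 14.7 = 111000 m.
ln(292.5/228) = ln(1.2829) = 0.24912.
Δz = 111000 × 0.24912 = 27652 m.

Δz ≈ 27700 m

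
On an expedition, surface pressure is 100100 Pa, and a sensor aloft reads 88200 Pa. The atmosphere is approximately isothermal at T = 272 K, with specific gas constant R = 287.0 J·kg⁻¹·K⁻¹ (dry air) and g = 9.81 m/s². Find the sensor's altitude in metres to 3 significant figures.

Scale height: H = RT/g = 287.0 × 272 / 9.81 = 7957.6 m.
Invert the barometric formula: z = H ln(P₀/P).
P₀/P = 100100/88200 = 1.1349; ln(1.1349) = 0.12654.
z = 7957.6 × 0.12654 = 1007.0 m.

z ≈ 1010 m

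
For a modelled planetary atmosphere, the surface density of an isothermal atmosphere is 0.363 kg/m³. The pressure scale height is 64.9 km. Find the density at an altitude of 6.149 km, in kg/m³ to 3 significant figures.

ρ ≈ 0.330 kg/m³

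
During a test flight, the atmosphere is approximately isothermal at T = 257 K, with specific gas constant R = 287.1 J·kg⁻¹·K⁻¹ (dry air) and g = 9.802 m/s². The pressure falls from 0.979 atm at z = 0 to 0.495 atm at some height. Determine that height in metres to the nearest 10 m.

Scale height: H = RT/g = 287.1 × 257 / 9.802 = 7527.5 m.
Invert the barometric formula: z = H ln(P₀/P).
P₀/P = 0.979/0.495 = 1.9778; ln(1.9778) = 0.68199.
z = 7527.5 × 0.68199 = 5133.7 m.

z ≈ 5130 m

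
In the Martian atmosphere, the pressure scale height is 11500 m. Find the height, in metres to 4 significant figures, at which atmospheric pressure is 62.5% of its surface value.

Set P/P₀ = exp(−z/H) = 0.625, so z = −H ln(0.625).
−ln(0.625) = 0.47000; z = 11500 × 0.47000 = 5405.0 m.

z ≈ 5405 m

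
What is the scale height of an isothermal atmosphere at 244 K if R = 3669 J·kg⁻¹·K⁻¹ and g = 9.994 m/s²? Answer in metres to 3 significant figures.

H ≈ 89600 m

The scale height of an isothermal atmosphere is H = RT/g.
H = 3669 × 244 / 9.994 = 895240/9.994 = 89578 m.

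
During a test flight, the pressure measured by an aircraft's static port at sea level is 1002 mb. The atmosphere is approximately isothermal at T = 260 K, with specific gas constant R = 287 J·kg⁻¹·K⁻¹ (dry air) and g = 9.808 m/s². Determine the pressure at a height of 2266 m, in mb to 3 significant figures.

Scale height: H = RT/g = 287 × 260 / 9.808 = 7608.1 m.
Barometric formula: P = P₀ exp(−z/H).
z/H = 2266.0/7608.1 = 0.29784; exp(−0.29784) = 0.74242.
P = 1002 × 0.74242 = 743.90 mb.

P ≈ 744 mb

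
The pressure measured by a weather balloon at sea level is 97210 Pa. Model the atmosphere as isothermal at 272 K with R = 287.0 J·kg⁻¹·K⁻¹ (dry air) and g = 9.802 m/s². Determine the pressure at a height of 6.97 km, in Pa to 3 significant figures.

P ≈ 40500 Pa

Scale height: H = RT/g = 287.0 × 272 / 9.802 = 7964.1 m.
Barometric formula: P = P₀ exp(−z/H).
z/H = 6970.0/7964.1 = 0.87518; exp(−0.87518) = 0.41679.
P = 97210 × 0.41679 = 40516 Pa.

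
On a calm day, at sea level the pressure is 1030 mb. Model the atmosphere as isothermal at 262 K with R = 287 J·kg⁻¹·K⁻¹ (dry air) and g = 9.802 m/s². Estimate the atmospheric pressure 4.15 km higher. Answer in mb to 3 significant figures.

Scale height: H = RT/g = 287 × 262 / 9.802 = 7671.3 m.
Barometric formula: P = P₀ exp(−z/H).
z/H = 4150.0/7671.3 = 0.54098; exp(−0.54098) = 0.58218.
P = 1030 × 0.58218 = 599.65 mb.

P ≈ 600 mb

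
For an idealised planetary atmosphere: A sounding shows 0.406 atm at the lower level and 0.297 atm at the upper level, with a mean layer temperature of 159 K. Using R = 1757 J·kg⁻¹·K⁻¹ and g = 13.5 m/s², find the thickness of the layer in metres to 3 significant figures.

Δz ≈ 6470 m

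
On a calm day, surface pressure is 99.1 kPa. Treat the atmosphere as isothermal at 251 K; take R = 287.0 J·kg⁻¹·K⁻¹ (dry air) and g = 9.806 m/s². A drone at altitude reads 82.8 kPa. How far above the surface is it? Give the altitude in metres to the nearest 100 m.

z ≈ 1300 m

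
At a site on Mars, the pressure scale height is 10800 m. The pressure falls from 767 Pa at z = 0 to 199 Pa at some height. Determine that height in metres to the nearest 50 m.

Invert the barometric formula: z = H ln(P₀/P).
P₀/P = 767/199 = 3.8543; ln(3.8543) = 1.3492.
z = 10800 × 1.3492 = 14571 m.

z ≈ 14550 m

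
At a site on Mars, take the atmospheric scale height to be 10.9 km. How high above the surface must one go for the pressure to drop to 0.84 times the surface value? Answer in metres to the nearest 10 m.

z ≈ 1900 m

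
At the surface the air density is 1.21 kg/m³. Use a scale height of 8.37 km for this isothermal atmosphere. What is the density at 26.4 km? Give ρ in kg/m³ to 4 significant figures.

ρ ≈ 0.05164 kg/m³

In an isothermal atmosphere, density decays like pressure: ρ = ρ₀ exp(−z/H).
z/H = 26400/8370.0 = 3.1541; exp(−3.1541) = 0.042677.
ρ = 1.21 × 0.042677 = 0.051639 kg/m³.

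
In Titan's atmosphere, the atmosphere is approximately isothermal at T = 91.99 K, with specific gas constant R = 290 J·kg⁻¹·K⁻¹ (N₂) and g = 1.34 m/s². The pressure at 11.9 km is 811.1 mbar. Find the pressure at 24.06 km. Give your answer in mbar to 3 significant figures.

Scale height: H = RT/g = 290 × 91.99 / 1.34 = 19908 m.
Between two levels, P₂ = P₁ exp(−Δz/H) with Δz = z₂ − z₁.
Δz = 24060 − 11900 = 12160 m; Δz/H = 12160/19908 = 0.61081.
P₂ = 811.1 × exp(−0.61081) = 811.1 × 0.54291 = 440.35 mbar.

P ≈ 440 mbar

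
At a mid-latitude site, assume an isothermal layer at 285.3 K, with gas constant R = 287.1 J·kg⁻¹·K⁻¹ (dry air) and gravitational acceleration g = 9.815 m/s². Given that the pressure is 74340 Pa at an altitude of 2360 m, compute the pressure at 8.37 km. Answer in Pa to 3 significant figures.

Scale height: H = RT/g = 287.1 × 285.3 / 9.815 = 8345.4 m.
Between two levels, P₂ = P₁ exp(−Δz/H) with Δz = z₂ − z₁.
Δz = 8370.0 − 2360.0 = 6010.0 m; Δz/H = 6010.0/8345.4 = 0.72016.
P₂ = 74340 × exp(−0.72016) = 74340 × 0.48667 = 36179 Pa.

P ≈ 36200 Pa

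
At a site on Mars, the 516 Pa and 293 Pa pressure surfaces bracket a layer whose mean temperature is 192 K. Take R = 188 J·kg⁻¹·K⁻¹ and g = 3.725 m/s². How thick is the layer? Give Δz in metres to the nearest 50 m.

Δz ≈ 5500 m

Hypsometric equation: Δz = (R T̄/g) ln(P₁/P₂).
R T̄/g = 188 × 192 / 3.725 = 9690.2 m.
ln(516/293) = ln(1.7611) = 0.56594.
Δz = 9690.2 × 0.56594 = 5484.1 m.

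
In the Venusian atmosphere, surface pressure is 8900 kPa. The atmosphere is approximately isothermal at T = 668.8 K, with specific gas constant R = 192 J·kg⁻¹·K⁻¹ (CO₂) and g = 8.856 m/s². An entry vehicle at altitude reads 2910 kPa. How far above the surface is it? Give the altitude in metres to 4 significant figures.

Scale height: H = RT/g = 192 × 668.8 / 8.856 = 14500 m.
Invert the barometric formula: z = H ln(P₀/P).
P₀/P = 8900/2910 = 3.0584; ln(3.0584) = 1.1179.
z = 14500 × 1.1179 = 16210 m.

z ≈ 16210 m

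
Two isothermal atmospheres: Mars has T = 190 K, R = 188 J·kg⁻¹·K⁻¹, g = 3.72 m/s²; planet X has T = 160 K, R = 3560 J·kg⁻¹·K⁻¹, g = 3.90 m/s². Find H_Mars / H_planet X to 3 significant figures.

H_Mars/H_planet X ≈ 0.0657

H = RT/g for each body.
H_Mars = 188 × 190 / 3.72 = 9602.2 m.
H_planet X = 3560 × 160 / 3.90 = 146050 m.
H_Mars/H_planet X = 9602.2/146050 = 0.065746.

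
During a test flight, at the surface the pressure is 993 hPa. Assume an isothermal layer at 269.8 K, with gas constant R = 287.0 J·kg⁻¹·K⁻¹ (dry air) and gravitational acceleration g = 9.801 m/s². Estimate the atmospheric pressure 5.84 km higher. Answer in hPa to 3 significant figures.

Scale height: H = RT/g = 287.0 × 269.8 / 9.801 = 7900.5 m.
Barometric formula: P = P₀ exp(−z/H).
z/H = 5840.0/7900.5 = 0.73919; exp(−0.73919) = 0.47750.
P = 993 × 0.47750 = 474.16 hPa.

P ≈ 474 hPa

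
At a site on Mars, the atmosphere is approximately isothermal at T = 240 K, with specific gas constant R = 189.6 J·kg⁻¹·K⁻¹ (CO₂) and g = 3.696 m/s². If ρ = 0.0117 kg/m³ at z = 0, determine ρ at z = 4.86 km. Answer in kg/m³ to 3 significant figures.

Scale height: H = RT/g = 189.6 × 240 / 3.696 = 12312 m.
In an isothermal atmosphere, density decays like pressure: ρ = ρ₀ exp(−z/H).
z/H = 4860.0/12312 = 0.39474; exp(−0.39474) = 0.67386.
ρ = 0.0117 × 0.67386 = 0.0078842 kg/m³.

ρ ≈ 0.00788 kg/m³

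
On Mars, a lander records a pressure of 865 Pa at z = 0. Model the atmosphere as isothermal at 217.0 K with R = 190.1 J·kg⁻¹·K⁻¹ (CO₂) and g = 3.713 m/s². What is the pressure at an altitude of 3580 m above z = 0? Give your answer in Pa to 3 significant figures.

P ≈ 627 Pa

Scale height: H = RT/g = 190.1 × 217.0 / 3.713 = 11110 m.
Barometric formula: P = P₀ exp(−z/H).
z/H = 3580.0/11110 = 0.32223; exp(−0.32223) = 0.72453.
P = 865 × 0.72453 = 626.72 Pa.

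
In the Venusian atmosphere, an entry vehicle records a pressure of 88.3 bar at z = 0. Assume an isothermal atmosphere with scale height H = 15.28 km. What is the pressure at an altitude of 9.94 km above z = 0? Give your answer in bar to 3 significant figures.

Barometric formula: P = P₀ exp(−z/H).
z/H = 9940.0/15280 = 0.65052; exp(−0.65052) = 0.52177.
P = 88.3 × 0.52177 = 46.072 bar.

P ≈ 46.1 bar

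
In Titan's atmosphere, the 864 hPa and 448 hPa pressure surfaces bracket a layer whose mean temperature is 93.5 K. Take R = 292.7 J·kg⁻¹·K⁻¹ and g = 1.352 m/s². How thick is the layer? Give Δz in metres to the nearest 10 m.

Hypsometric equation: Δz = (R T̄/g) ln(P₁/P₂).
R T̄/g = 292.7 × 93.5 / 1.352 = 20242 m.
ln(864/448) = ln(1.9286) = 0.65679.
Δz = 20242 × 0.65679 = 13295 m.

Δz ≈ 13290 m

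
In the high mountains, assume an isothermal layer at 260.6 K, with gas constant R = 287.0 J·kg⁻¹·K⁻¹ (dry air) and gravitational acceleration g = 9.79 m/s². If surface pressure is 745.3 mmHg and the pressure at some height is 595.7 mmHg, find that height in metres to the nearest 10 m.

z ≈ 1710 m

Scale height: H = RT/g = 287.0 × 260.6 / 9.79 = 7639.7 m.
Invert the barometric formula: z = H ln(P₀/P).
P₀/P = 745.3/595.7 = 1.2511; ln(1.2511) = 0.22402.
z = 7639.7 × 0.22402 = 1711.4 m.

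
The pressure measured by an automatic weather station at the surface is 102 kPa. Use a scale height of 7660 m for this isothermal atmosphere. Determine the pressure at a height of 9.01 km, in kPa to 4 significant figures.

P ≈ 31.46 kPa

Barometric formula: P = P₀ exp(−z/H).
z/H = 9010.0/7660.0 = 1.1762; exp(−1.1762) = 0.30845.
P = 102 × 0.30845 = 31.462 kPa.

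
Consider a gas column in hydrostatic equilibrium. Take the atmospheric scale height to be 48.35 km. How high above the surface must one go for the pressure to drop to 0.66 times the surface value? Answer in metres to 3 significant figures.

Set P/P₀ = exp(−z/H) = 0.66, so z = −H ln(0.66).
−ln(0.66) = 0.41552; z = 48350 × 0.41552 = 20090 m.

z ≈ 20100 m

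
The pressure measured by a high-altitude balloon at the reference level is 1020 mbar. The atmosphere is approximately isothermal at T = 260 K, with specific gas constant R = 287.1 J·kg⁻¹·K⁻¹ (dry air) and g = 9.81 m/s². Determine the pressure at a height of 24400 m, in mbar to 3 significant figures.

Scale height: H = RT/g = 287.1 × 260 / 9.81 = 7609.2 m.
Barometric formula: P = P₀ exp(−z/H).
z/H = 24400/7609.2 = 3.2066; exp(−3.2066) = 0.040494.
P = 1020 × 0.040494 = 41.304 mbar.

P ≈ 41.3 mbar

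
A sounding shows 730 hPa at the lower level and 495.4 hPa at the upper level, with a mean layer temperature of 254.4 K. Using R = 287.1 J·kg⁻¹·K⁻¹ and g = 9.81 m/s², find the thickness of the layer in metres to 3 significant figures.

Δz ≈ 2890 m

Hypsometric equation: Δz = (R T̄/g) ln(P₁/P₂).
R T̄/g = 287.1 × 254.4 / 9.81 = 7445.3 m.
ln(730/495.4) = ln(1.4736) = 0.38771.
Δz = 7445.3 × 0.38771 = 2886.6 m.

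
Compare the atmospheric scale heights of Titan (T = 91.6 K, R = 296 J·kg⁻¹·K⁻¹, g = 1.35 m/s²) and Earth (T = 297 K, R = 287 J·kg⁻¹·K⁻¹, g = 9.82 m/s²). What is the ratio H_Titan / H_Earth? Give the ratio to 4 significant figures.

H_Titan/H_Earth ≈ 2.314

H = RT/g for each body.
H_Titan = 296 × 91.6 / 1.35 = 20084 m.
H_Earth = 287 × 297 / 9.82 = 8680.1 m.
H_Titan/H_Earth = 20084/8680.1 = 2.3138.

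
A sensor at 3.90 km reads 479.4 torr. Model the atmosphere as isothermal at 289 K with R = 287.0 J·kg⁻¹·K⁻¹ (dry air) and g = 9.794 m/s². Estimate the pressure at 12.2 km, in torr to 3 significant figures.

P ≈ 180 torr

Scale height: H = RT/g = 287.0 × 289 / 9.794 = 8468.8 m.
Between two levels, P₂ = P₁ exp(−Δz/H) with Δz = z₂ − z₁.
Δz = 12200 − 3900.0 = 8300.0 m; Δz/H = 8300.0/8468.8 = 0.98007.
P₂ = 479.4 × exp(−0.98007) = 479.4 × 0.37528 = 179.91 torr.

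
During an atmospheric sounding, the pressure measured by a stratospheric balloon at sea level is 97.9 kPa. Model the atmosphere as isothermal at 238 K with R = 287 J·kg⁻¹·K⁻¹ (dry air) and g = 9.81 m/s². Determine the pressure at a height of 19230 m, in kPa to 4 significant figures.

P ≈ 6.185 kPa

Scale height: H = RT/g = 287 × 238 / 9.81 = 6962.9 m.
Barometric formula: P = P₀ exp(−z/H).
z/H = 19230/6962.9 = 2.7618; exp(−2.7618) = 0.063178.
P = 97.9 × 0.063178 = 6.1851 kPa.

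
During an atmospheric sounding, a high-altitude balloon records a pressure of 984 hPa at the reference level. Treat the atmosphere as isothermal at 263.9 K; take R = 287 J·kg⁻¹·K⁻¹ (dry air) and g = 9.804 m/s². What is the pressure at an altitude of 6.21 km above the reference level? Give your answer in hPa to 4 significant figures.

P ≈ 440.4 hPa

Scale height: H = RT/g = 287 × 263.9 / 9.804 = 7725.3 m.
Barometric formula: P = P₀ exp(−z/H).
z/H = 6210.0/7725.3 = 0.80385; exp(−0.80385) = 0.44760.
P = 984 × 0.44760 = 440.44 hPa.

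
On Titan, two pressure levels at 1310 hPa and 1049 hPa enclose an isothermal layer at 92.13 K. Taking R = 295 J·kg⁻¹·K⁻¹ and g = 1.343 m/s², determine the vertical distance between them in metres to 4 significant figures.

Δz ≈ 4496 m

Hypsometric equation: Δz = (R T̄/g) ln(P₁/P₂).
R T̄/g = 295 × 92.13 / 1.343 = 20237 m.
ln(1310/1049) = ln(1.2488) = 0.22218.
Δz = 20237 × 0.22218 = 4496.3 m.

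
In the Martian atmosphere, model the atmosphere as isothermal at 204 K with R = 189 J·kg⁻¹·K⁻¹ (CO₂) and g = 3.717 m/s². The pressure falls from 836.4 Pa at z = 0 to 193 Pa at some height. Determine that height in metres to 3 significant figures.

Scale height: H = RT/g = 189 × 204 / 3.717 = 10373 m.
Invert the barometric formula: z = H ln(P₀/P).
P₀/P = 836.4/193 = 4.3337; ln(4.3337) = 1.4664.
z = 10373 × 1.4664 = 15211 m.

z ≈ 15200 m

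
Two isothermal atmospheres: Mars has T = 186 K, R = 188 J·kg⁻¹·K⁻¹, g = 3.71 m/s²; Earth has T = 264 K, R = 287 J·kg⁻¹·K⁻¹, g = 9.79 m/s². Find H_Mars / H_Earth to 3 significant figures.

H_Mars/H_Earth ≈ 1.22

H = RT/g for each body.
H_Mars = 188 × 186 / 3.71 = 9425.3 m.
H_Earth = 287 × 264 / 9.79 = 7739.3 m.
H_Mars/H_Earth = 9425.3/7739.3 = 1.2178.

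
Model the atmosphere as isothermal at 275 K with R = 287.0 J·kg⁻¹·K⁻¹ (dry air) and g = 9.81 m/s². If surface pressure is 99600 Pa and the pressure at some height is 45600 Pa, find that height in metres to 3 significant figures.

z ≈ 6290 m

Scale height: H = RT/g = 287.0 × 275 / 9.81 = 8045.4 m.
Invert the barometric formula: z = H ln(P₀/P).
P₀/P = 99600/45600 = 2.1842; ln(2.1842) = 0.78125.
z = 8045.4 × 0.78125 = 6285.5 m.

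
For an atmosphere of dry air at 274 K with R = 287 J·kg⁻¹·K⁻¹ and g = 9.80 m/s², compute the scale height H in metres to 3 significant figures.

The scale height of an isothermal atmosphere is H = RT/g.
H = 287 × 274 / 9.80 = 78638/9.80 = 8024.3 m.

H ≈ 8020 m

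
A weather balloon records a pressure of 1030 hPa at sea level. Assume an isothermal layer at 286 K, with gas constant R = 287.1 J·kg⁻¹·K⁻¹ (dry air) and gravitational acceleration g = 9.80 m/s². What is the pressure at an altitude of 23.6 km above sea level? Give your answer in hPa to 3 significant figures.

P ≈ 61.6 hPa

Scale height: H = RT/g = 287.1 × 286 / 9.80 = 8378.6 m.
Barometric formula: P = P₀ exp(−z/H).
z/H = 23600/8378.6 = 2.8167; exp(−2.8167) = 0.059803.
P = 1030 × 0.059803 = 61.597 hPa.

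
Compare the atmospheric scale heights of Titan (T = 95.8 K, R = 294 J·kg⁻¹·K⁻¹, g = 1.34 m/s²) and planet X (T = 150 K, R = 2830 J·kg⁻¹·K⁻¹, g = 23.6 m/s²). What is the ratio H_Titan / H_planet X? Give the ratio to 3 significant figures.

H_Titan/H_planet X ≈ 1.17

H = RT/g for each body.
H_Titan = 294 × 95.8 / 1.34 = 21019 m.
H_planet X = 2830 × 150 / 23.6 = 17987 m.
H_Titan/H_planet X = 21019/17987 = 1.1686.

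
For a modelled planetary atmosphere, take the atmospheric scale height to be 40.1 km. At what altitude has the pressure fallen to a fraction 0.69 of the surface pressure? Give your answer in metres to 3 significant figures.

z ≈ 14900 m

Set P/P₀ = exp(−z/H) = 0.69, so z = −H ln(0.69).
−ln(0.69) = 0.37106; z = 40100 × 0.37106 = 14880 m.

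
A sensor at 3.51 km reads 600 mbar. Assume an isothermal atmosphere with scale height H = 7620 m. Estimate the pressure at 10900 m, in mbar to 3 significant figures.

Between two levels, P₂ = P₁ exp(−Δz/H) with Δz = z₂ − z₁.
Δz = 10900 − 3510.0 = 7390.0 m; Δz/H = 7390.0/7620.0 = 0.96982.
P₂ = 600 × exp(−0.96982) = 600 × 0.37915 = 227.49 mbar.

P ≈ 227 mbar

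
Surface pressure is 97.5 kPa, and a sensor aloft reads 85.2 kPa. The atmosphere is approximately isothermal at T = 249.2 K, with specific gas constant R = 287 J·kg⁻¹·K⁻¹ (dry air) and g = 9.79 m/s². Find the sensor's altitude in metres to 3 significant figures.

Scale height: H = RT/g = 287 × 249.2 / 9.79 = 7305.5 m.
Invert the barometric formula: z = H ln(P₀/P).
P₀/P = 97.5/85.2 = 1.1444; ln(1.1444) = 0.13488.
z = 7305.5 × 0.13488 = 985.37 m.

z ≈ 985 m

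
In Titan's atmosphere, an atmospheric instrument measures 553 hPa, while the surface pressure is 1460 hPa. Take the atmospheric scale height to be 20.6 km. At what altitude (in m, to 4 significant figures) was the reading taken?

z ≈ 20000 m

Invert the barometric formula: z = H ln(P₀/P).
P₀/P = 1460/553 = 2.6401; ln(2.6401) = 0.97082.
z = 20600 × 0.97082 = 19999 m.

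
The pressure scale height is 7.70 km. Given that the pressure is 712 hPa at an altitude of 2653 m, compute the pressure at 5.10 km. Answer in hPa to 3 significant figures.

Between two levels, P₂ = P₁ exp(−Δz/H) with Δz = z₂ − z₁.
Δz = 5100.0 − 2653.0 = 2447.0 m; Δz/H = 2447.0/7700.0 = 0.31779.
P₂ = 712 × exp(−0.31779) = 712 × 0.72776 = 518.17 hPa.

P ≈ 518 hPa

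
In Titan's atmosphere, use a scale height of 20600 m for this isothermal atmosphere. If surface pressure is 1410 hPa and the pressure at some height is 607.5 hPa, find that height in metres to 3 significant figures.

z ≈ 17300 m

Invert the barometric formula: z = H ln(P₀/P).
P₀/P = 1410/607.5 = 2.3210; ln(2.3210) = 0.84200.
z = 20600 × 0.84200 = 17345 m.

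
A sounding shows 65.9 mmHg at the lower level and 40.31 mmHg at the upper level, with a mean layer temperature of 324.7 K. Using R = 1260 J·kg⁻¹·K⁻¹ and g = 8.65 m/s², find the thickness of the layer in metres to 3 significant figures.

Hypsometric equation: Δz = (R T̄/g) ln(P₁/P₂).
R T̄/g = 1260 × 324.7 / 8.65 = 47297 m.
ln(65.9/40.31) = ln(1.6348) = 0.49152.
Δz = 47297 × 0.49152 = 23247 m.

Δz ≈ 23200 m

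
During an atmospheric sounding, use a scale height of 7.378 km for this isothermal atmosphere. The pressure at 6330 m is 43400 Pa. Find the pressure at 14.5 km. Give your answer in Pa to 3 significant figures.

Between two levels, P₂ = P₁ exp(−Δz/H) with Δz = z₂ − z₁.
Δz = 14500 − 6330.0 = 8170.0 m; Δz/H = 8170.0/7378.0 = 1.1073.
P₂ = 43400 × exp(−1.1073) = 43400 × 0.33045 = 14342 Pa.

P ≈ 14300 Pa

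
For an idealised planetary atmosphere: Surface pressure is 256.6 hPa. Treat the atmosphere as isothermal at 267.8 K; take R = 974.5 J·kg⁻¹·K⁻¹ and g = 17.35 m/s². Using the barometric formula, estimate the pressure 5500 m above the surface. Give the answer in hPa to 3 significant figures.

P ≈ 178 hPa

Scale height: H = RT/g = 974.5 × 267.8 / 17.35 = 15042 m.
Barometric formula: P = P₀ exp(−z/H).
z/H = 5500.0/15042 = 0.36564; exp(−0.36564) = 0.69375.
P = 256.6 × 0.69375 = 178.02 hPa.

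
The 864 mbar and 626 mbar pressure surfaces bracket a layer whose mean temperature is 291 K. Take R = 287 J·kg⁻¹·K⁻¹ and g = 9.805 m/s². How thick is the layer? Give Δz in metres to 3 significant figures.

Hypsometric equation: Δz = (R T̄/g) ln(P₁/P₂).
R T̄/g = 287 × 291 / 9.805 = 8517.8 m.
ln(864/626) = ln(1.3802) = 0.32223.
Δz = 8517.8 × 0.32223 = 2744.7 m.

Δz ≈ 2740 m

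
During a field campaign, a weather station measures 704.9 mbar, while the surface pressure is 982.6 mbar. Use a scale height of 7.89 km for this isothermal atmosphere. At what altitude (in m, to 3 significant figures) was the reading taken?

Invert the barometric formula: z = H ln(P₀/P).
P₀/P = 982.6/704.9 = 1.3940; ln(1.3940) = 0.33218.
z = 7890.0 × 0.33218 = 2620.9 m.

z ≈ 2620 m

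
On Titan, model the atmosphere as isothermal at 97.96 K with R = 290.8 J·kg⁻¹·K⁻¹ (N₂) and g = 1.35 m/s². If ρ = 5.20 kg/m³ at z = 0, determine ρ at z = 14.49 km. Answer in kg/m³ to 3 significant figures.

ρ ≈ 2.62 kg/m³

Scale height: H = RT/g = 290.8 × 97.96 / 1.35 = 21101 m.
In an isothermal atmosphere, density decays like pressure: ρ = ρ₀ exp(−z/H).
z/H = 14490/21101 = 0.68670; exp(−0.68670) = 0.50323.
ρ = 5.20 × 0.50323 = 2.6168 kg/m³.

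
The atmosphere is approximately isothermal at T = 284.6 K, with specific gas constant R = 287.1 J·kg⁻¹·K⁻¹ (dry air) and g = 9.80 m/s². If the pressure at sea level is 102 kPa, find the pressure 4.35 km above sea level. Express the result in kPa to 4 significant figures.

Scale height: H = RT/g = 287.1 × 284.6 / 9.80 = 8337.6 m.
Barometric formula: P = P₀ exp(−z/H).
z/H = 4350.0/8337.6 = 0.52173; exp(−0.52173) = 0.59349.
P = 102 × 0.59349 = 60.536 kPa.

P ≈ 60.54 kPa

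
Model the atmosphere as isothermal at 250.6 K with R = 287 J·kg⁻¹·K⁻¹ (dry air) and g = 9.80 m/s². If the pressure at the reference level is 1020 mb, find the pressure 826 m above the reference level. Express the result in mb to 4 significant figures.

P ≈ 911.4 mb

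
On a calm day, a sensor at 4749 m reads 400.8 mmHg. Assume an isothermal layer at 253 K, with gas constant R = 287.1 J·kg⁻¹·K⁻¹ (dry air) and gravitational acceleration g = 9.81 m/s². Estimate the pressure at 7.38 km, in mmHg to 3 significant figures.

P ≈ 281 mmHg

Scale height: H = RT/g = 287.1 × 253 / 9.81 = 7404.3 m.
Between two levels, P₂ = P₁ exp(−Δz/H) with Δz = z₂ − z₁.
Δz = 7380.0 − 4749.0 = 2631.0 m; Δz/H = 2631.0/7404.3 = 0.35533.
P₂ = 400.8 × exp(−0.35533) = 400.8 × 0.70094 = 280.94 mmHg.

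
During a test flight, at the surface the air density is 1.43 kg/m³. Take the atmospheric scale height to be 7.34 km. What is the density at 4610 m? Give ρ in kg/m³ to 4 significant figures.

ρ ≈ 0.7631 kg/m³

In an isothermal atmosphere, density decays like pressure: ρ = ρ₀ exp(−z/H).
z/H = 4610.0/7340.0 = 0.62807; exp(−0.62807) = 0.53362.
ρ = 1.43 × 0.53362 = 0.76308 kg/m³.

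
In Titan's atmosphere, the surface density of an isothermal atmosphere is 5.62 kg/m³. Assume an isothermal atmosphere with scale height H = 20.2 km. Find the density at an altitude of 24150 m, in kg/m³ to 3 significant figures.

In an isothermal atmosphere, density decays like pressure: ρ = ρ₀ exp(−z/H).
z/H = 24150/20200 = 1.1955; exp(−1.1955) = 0.30255.
ρ = 5.62 × 0.30255 = 1.7003 kg/m³.

ρ ≈ 1.70 kg/m³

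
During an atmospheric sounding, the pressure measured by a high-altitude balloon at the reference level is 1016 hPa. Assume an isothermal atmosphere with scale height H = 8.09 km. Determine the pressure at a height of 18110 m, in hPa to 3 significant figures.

Barometric formula: P = P₀ exp(−z/H).
z/H = 18110/8090.0 = 2.2386; exp(−2.2386) = 0.10661.
P = 1016 × 0.10661 = 108.32 hPa.

P ≈ 108 hPa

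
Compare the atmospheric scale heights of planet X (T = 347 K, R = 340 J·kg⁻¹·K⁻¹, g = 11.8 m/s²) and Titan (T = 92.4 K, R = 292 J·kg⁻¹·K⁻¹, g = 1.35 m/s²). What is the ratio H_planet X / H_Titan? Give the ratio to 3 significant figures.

H_planet X/H_Titan ≈ 0.500

H = RT/g for each body.
H_planet X = 340 × 347 / 11.8 = 9998.3 m.
H_Titan = 292 × 92.4 / 1.35 = 19986 m.
H_planet X/H_Titan = 9998.3/19986 = 0.50027.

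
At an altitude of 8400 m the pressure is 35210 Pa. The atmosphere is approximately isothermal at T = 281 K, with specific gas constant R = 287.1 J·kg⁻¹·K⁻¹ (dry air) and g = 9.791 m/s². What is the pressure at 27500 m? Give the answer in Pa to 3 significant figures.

Scale height: H = RT/g = 287.1 × 281 / 9.791 = 8239.7 m.
Between two levels, P₂ = P₁ exp(−Δz/H) with Δz = z₂ − z₁.
Δz = 27500 − 8400.0 = 19100 m; Δz/H = 19100/8239.7 = 2.3180.
P₂ = 35210 × exp(−2.3180) = 35210 × 0.098470 = 3467.1 Pa.

P ≈ 3470 Pa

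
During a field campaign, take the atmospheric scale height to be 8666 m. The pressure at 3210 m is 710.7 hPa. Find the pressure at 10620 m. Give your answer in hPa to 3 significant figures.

Between two levels, P₂ = P₁ exp(−Δz/H) with Δz = z₂ − z₁.
Δz = 10620 − 3210.0 = 7410.0 m; Δz/H = 7410.0/8666.0 = 0.85507.
P₂ = 710.7 × exp(−0.85507) = 710.7 × 0.42525 = 302.23 hPa.

P ≈ 302 hPa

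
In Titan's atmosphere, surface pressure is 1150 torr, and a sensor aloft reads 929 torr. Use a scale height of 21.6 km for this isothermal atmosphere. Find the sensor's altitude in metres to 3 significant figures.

Invert the barometric formula: z = H ln(P₀/P).
P₀/P = 1150/929 = 1.2379; ln(1.2379) = 0.21342.
z = 21600 × 0.21342 = 4609.9 m.

z ≈ 4610 m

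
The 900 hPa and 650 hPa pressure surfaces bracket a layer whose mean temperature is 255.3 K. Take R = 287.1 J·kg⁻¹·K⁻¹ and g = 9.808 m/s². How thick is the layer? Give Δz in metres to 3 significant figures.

Δz ≈ 2430 m

Hypsometric equation: Δz = (R T̄/g) ln(P₁/P₂).
R T̄/g = 287.1 × 255.3 / 9.808 = 7473.1 m.
ln(900/650) = ln(1.3846) = 0.32541.
Δz = 7473.1 × 0.32541 = 2431.8 m.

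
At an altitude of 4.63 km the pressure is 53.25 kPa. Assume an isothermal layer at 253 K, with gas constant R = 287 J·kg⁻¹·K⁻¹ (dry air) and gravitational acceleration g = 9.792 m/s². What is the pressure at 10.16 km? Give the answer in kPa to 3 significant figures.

P ≈ 25.3 kPa

Scale height: H = RT/g = 287 × 253 / 9.792 = 7415.3 m.
Between two levels, P₂ = P₁ exp(−Δz/H) with Δz = z₂ − z₁.
Δz = 10160 − 4630.0 = 5530.0 m; Δz/H = 5530.0/7415.3 = 0.74576.
P₂ = 53.25 × exp(−0.74576) = 53.25 × 0.47437 = 25.260 kPa.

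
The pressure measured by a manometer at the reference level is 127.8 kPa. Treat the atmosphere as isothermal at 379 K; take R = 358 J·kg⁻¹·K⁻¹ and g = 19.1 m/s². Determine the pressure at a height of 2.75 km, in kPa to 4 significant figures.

P ≈ 86.78 kPa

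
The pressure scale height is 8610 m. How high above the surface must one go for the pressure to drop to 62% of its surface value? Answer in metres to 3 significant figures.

z ≈ 4120 m

Set P/P₀ = exp(−z/H) = 0.62, so z = −H ln(0.62).
−ln(0.62) = 0.47804; z = 8610.0 × 0.47804 = 4115.9 m.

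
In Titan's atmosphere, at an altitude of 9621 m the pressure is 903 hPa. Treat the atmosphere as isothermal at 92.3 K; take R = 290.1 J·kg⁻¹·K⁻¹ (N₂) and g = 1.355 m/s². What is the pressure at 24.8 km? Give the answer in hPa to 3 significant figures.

Scale height: H = RT/g = 290.1 × 92.3 / 1.355 = 19761 m.
Between two levels, P₂ = P₁ exp(−Δz/H) with Δz = z₂ − z₁.
Δz = 24800 − 9621.0 = 15179 m; Δz/H = 15179/19761 = 0.76813.
P₂ = 903 × exp(−0.76813) = 903 × 0.46388 = 418.88 hPa.

P ≈ 419 hPa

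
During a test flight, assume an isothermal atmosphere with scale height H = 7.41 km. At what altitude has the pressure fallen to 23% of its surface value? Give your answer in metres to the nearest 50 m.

z ≈ 10900 m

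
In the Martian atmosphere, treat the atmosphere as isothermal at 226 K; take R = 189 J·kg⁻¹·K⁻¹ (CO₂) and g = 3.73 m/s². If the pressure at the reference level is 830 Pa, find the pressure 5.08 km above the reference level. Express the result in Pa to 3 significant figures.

P ≈ 533 Pa

Scale height: H = RT/g = 189 × 226 / 3.73 = 11451 m.
Barometric formula: P = P₀ exp(−z/H).
z/H = 5080.0/11451 = 0.44363; exp(−0.44363) = 0.64170.
P = 830 × 0.64170 = 532.61 Pa.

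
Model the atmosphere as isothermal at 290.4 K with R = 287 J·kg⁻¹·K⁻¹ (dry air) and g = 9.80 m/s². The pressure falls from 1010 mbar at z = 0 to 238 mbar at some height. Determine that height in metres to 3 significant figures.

Scale height: H = RT/g = 287 × 290.4 / 9.80 = 8504.6 m.
Invert the barometric formula: z = H ln(P₀/P).
P₀/P = 1010/238 = 4.2437; ln(4.2437) = 1.4454.
z = 8504.6 × 1.4454 = 12293 m.

z ≈ 12300 m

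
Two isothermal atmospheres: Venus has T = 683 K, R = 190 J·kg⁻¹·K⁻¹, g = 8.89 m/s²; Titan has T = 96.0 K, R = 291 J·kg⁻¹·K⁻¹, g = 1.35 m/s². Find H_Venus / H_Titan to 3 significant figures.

H = RT/g for each body.
H_Venus = 190 × 683 / 8.89 = 14597 m.
H_Titan = 291 × 96.0 / 1.35 = 20693 m.
H_Venus/H_Titan = 14597/20693 = 0.70541.

H_Venus/H_Titan ≈ 0.705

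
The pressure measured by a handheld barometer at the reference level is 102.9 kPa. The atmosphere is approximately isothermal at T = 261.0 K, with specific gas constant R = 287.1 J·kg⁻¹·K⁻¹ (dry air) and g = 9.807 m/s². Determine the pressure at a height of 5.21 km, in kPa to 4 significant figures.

Scale height: H = RT/g = 287.1 × 261.0 / 9.807 = 7640.8 m.
Barometric formula: P = P₀ exp(−z/H).
z/H = 5210.0/7640.8 = 0.68187; exp(−0.68187) = 0.50567.
P = 102.9 × 0.50567 = 52.033 kPa.

P ≈ 52.03 kPa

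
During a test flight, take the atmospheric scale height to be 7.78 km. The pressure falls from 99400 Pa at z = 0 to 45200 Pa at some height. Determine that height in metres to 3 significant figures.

z ≈ 6130 m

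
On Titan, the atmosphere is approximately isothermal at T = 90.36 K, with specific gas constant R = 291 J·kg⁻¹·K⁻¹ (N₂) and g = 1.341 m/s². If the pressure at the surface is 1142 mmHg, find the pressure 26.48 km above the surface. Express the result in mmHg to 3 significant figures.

Scale height: H = RT/g = 291 × 90.36 / 1.341 = 19608 m.
Barometric formula: P = P₀ exp(−z/H).
z/H = 26480/19608 = 1.3505; exp(−1.3505) = 0.25911.
P = 1142 × 0.25911 = 295.90 mmHg.

P ≈ 296 mmHg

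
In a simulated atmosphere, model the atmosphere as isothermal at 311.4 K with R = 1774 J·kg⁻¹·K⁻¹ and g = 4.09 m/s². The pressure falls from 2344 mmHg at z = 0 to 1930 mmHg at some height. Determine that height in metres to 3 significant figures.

Scale height: H = RT/g = 1774 × 311.4 / 4.09 = 135070 m.
Invert the barometric formula: z = H ln(P₀/P).
P₀/P = 2344/1930 = 1.2145; ln(1.2145) = 0.19433.
z = 135070 × 0.19433 = 26248 m.

z ≈ 26200 m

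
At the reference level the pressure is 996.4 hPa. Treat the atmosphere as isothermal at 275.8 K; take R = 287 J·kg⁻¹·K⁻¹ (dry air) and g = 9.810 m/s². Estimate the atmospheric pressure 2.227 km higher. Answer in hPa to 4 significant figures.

P ≈ 756.1 hPa

Scale height: H = RT/g = 287 × 275.8 / 9.810 = 8068.8 m.
Barometric formula: P = P₀ exp(−z/H).
z/H = 2227.0/8068.8 = 0.27600; exp(−0.27600) = 0.75881.
P = 996.4 × 0.75881 = 756.08 hPa.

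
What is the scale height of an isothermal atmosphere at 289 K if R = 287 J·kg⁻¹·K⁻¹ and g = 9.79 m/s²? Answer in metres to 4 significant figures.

The scale height of an isothermal atmosphere is H = RT/g.
H = 287 × 289 / 9.79 = 82943/9.79 = 8472.2 m.

H ≈ 8472 m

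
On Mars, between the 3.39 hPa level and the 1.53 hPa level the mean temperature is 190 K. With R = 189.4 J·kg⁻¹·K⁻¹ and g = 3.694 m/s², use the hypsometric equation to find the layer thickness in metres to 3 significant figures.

Δz ≈ 7750 m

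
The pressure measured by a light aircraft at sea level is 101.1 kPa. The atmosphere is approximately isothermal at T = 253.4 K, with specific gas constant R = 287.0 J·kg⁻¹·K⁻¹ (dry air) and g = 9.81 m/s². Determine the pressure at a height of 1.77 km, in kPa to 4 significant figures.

Scale height: H = RT/g = 287.0 × 253.4 / 9.81 = 7413.4 m.
Barometric formula: P = P₀ exp(−z/H).
z/H = 1770.0/7413.4 = 0.23876; exp(−0.23876) = 0.78760.
P = 101.1 × 0.78760 = 79.626 kPa.

P ≈ 79.63 kPa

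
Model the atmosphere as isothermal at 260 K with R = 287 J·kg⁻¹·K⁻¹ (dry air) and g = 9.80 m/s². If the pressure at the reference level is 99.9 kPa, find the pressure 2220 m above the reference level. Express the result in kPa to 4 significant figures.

Scale height: H = RT/g = 287 × 260 / 9.80 = 7614.3 m.
Barometric formula: P = P₀ exp(−z/H).
z/H = 2220.0/7614.3 = 0.29156; exp(−0.29156) = 0.74710.
P = 99.9 × 0.74710 = 74.635 kPa.

P ≈ 74.64 kPa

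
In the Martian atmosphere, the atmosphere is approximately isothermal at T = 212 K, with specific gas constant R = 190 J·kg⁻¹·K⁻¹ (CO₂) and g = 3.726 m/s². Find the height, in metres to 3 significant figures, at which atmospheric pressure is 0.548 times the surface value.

z ≈ 6500 m

Scale height: H = RT/g = 190 × 212 / 3.726 = 10811 m.
Set P/P₀ = exp(−z/H) = 0.548, so z = −H ln(0.548).
−ln(0.548) = 0.60148; z = 10811 × 0.60148 = 6502.6 m.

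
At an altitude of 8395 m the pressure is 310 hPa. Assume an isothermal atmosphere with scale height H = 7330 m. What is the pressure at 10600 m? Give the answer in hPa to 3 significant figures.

Between two levels, P₂ = P₁ exp(−Δz/H) with Δz = z₂ − z₁.
Δz = 10600 − 8395.0 = 2205.0 m; Δz/H = 2205.0/7330.0 = 0.30082.
P₂ = 310 × exp(−0.30082) = 310 × 0.74021 = 229.47 hPa.

P ≈ 229 hPa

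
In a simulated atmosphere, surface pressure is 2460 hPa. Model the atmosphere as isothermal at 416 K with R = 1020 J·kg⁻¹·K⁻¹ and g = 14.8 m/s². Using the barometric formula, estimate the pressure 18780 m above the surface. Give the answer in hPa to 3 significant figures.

P ≈ 1280 hPa

Scale height: H = RT/g = 1020 × 416 / 14.8 = 28670 m.
Barometric formula: P = P₀ exp(−z/H).
z/H = 18780/28670 = 0.65504; exp(−0.65504) = 0.51942.
P = 2460 × 0.51942 = 1277.8 hPa.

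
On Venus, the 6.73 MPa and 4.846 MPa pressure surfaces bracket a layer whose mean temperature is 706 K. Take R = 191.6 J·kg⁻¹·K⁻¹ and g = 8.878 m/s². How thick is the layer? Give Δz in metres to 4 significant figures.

Hypsometric equation: Δz = (R T̄/g) ln(P₁/P₂).
R T̄/g = 191.6 × 706 / 8.878 = 15236 m.
ln(6.73/4.846) = ln(1.3888) = 0.32844.
Δz = 15236 × 0.32844 = 5004.1 m.

Δz ≈ 5004 m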